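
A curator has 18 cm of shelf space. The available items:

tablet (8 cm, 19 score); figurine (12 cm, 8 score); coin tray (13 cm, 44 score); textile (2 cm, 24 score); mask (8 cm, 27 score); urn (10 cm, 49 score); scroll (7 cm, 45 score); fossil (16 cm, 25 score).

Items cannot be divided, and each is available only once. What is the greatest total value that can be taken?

This is a 0/1 knapsack; check combinations near the capacity.
- textile+mask+scroll: length 2+8+7=17, value 24+27+45=96
- urn+scroll: length 10+7=17, value 49+45=94
- tablet+textile+scroll: length 8+2+7=17, value 19+24+45=88
- mask+urn: length 8+10=18, value 27+49=76
- textile+urn: length 2+10=12, value 24+49=73
Best: 96 score.

96 score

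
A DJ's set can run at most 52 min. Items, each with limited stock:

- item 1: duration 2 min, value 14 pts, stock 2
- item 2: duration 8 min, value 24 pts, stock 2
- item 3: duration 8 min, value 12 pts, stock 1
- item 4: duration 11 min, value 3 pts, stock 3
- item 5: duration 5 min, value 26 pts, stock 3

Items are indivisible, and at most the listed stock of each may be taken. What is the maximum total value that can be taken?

166 pts

Best selections within duration 52 and stock limits:
- 2×item 1 + 2×item 2 + 1×item 3 + 3×item 5: duration 43, value 166
- 2×item 1 + 2×item 2 + 1×item 4 + 3×item 5: duration 46, value 157
- 1×item 1 + 2×item 2 + 1×item 3 + 1×item 4 + 3×item 5: duration 52, value 155
Best: 166 pts.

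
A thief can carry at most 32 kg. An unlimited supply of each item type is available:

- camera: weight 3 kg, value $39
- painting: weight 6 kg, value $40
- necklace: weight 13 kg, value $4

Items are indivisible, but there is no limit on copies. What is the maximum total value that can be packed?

Best value-per-unit is camera at 39/3, and filling with it alone uses weight 10×3=30. No mix of the others beats 10×39 = 390.

$390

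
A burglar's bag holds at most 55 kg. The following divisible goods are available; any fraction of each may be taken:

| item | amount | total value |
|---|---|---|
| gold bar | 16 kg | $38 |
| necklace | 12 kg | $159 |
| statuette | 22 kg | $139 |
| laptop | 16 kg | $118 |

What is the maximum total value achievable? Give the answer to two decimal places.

427.88

Take in order of value per unit:
- necklace (159/12 per unit): all 12 → value 159, running total 159.00
- laptop (118/16 per unit): all 16 → value 118, running total 277.00
- statuette (139/22 per unit): all 22 → value 139, running total 416.00
- gold bar (38/16 per unit): 5 of 16 → value 5×38/16 = 11.8750, running total 427.88
Total 427.88.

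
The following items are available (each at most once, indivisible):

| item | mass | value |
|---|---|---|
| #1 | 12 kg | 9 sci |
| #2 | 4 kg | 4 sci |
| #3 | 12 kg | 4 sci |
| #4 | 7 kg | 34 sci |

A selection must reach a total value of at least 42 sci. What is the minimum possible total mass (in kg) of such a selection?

Subsets with value ≥ 42, sorted by total mass:
- #1+#4: mass 19, value 43
- #1+#2+#4: mass 23, value 47
- #2+#3+#4: mass 23, value 42
- #1+#3+#4: mass 31, value 47
Minimum mass: 19 kg.

19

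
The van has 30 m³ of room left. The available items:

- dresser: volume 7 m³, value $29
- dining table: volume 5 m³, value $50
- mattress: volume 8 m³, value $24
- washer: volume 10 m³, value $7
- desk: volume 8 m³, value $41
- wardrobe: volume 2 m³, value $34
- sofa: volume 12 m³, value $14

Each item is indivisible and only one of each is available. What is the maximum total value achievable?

$178

Check high-value combinations within 30 m³:
- dresser+dining table+mattress+desk+wardrobe: volume 7+5+8+8+2=30, value 29+50+24+41+34=178
- dresser+dining table+desk+wardrobe: volume 7+5+8+2=22, value 29+50+41+34=154
- dining table+mattress+desk+wardrobe: volume 5+8+8+2=23, value 50+24+41+34=149
Best: $178.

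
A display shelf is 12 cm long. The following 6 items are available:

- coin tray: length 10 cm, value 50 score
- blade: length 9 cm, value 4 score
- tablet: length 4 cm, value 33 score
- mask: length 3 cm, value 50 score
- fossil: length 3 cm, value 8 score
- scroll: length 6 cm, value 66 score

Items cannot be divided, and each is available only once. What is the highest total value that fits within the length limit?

124 score

This is a 0/1 knapsack; check combinations near the capacity.
- mask+fossil+scroll: length 3+3+6=12, value 50+8+66=124
- mask+scroll: length 3+6=9, value 50+66=116
- tablet+scroll: length 4+6=10, value 33+66=99
- tablet+mask+fossil: length 4+3+3=10, value 33+50+8=91
Best: 124 score.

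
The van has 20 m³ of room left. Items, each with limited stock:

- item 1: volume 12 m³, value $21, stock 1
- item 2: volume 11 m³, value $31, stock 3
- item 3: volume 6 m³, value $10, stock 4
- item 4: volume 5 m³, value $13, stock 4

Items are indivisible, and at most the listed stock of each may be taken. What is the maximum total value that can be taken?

Top feasible selections:
- 4×item 4: volume 20, value 52
- 1×item 2 + 1×item 4: volume 16, value 44
- 1×item 2 + 1×item 3: volume 17, value 41
- 3×item 4: volume 15, value 39
Best: $52.

$52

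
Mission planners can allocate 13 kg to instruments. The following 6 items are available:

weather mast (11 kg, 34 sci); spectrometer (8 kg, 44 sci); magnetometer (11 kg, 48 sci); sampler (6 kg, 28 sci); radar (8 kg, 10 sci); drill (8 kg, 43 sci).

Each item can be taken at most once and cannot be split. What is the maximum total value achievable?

This is a 0/1 knapsack; check combinations near the capacity.
- magnetometer: mass 11, value 48
- spectrometer: mass 8, value 44
- drill: mass 8, value 43
- weather mast: mass 11, value 34
Best: 48 sci.

48 sci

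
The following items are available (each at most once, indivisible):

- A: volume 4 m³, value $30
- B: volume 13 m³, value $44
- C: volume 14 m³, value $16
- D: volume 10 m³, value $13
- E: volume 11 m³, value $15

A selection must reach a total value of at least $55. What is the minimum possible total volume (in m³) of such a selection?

Subsets with value ≥ 55, sorted by total volume:
- A+B: volume 17, value 74
- B+D: volume 23, value 57
Minimum volume: 17 m³.

17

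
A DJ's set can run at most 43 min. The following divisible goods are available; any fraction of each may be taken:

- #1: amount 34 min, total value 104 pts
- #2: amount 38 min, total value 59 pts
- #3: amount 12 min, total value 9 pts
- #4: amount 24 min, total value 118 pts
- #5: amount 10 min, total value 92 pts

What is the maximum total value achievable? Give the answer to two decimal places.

237.53

Take in order of value per unit:
- #5 (92/10 per unit): all 10 → value 92, running total 92.00
- #4 (118/24 per unit): all 24 → value 118, running total 210.00
- #1 (104/34 per unit): 9 of 34 → value 9×104/34 = 27.5294, running total 237.53
Total 237.53.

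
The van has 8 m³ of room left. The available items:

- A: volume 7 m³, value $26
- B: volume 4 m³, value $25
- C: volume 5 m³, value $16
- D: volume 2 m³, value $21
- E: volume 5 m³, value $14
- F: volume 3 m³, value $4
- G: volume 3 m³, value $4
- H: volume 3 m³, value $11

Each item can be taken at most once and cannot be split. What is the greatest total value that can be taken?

Check high-value combinations within 8 m³:
- B+D: volume 4+2=6, value 25+21=46
- C+D: volume 5+2=7, value 16+21=37
- B+H: volume 4+3=7, value 25+11=36
Best: $46.

$46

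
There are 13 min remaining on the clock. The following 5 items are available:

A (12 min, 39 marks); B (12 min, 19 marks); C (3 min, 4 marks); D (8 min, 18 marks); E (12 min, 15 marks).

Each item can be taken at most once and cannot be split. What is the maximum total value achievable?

Check high-value combinations within 13 min:
- A: time 12, value 39
- C+D: time 3+8=11, value 4+18=22
- B: time 12, value 19
- D: time 8, value 18
Best: 39 marks.

39 marks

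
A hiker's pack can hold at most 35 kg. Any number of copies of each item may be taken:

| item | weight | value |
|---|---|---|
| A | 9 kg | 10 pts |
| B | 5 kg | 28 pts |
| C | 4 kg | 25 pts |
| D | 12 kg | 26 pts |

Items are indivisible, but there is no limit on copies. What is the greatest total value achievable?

209 pts

Best value-per-unit is C at 25/4; filling with it alone gives 8×25 = 200.
Optimal mix: 3×B + 5×C → weight 35, value 209.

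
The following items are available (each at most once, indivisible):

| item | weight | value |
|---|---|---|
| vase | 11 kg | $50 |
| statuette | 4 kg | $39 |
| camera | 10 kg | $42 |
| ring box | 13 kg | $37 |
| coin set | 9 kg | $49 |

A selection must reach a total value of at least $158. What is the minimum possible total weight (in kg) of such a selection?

Subsets with value ≥ 158, sorted by total weight:
- vase+statuette+camera+coin set: weight 34, value 180
- statuette+camera+ring box+coin set: weight 36, value 167
- vase+statuette+ring box+coin set: weight 37, value 175
- vase+statuette+camera+ring box: weight 38, value 168
Minimum weight: 34 kg.

34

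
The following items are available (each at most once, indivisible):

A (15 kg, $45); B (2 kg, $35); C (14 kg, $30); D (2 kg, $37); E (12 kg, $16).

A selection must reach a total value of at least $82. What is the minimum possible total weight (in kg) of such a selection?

Subsets with value ≥ 82, sorted by total weight:
- B+D+E: weight 16, value 88
- A+D: weight 17, value 82
- B+C+D: weight 18, value 102
- A+B+D: weight 19, value 117
Minimum weight: 16 kg.

16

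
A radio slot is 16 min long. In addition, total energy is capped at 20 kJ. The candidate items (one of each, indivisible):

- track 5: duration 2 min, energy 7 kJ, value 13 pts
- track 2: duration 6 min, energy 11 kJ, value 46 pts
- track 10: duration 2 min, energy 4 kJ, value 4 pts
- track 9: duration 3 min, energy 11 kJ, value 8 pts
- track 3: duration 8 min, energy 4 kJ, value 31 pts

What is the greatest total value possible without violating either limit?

81 pts

Feasible sets respecting both limits:
- track 2+track 10+track 3: duration 16, energy 19, value 81
- track 2+track 3: duration 14, energy 15, value 77
- track 5+track 2: duration 8, energy 18, value 59
Best: 81 pts.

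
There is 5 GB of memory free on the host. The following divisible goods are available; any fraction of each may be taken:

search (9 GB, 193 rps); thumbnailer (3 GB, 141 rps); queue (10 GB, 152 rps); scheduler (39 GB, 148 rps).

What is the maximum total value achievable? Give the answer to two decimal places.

183.89

Take in order of value per unit:
- thumbnailer (141/3 per unit): all 3 → value 141, running total 141.00
- search (193/9 per unit): 2 of 9 → value 2×193/9 = 42.8889, running total 183.89
Total 183.89.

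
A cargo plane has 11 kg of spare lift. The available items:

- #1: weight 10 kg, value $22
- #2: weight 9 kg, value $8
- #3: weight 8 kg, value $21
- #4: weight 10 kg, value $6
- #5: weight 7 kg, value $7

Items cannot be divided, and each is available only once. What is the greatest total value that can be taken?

$22

Check high-value combinations within 11 kg:
- #1: weight 10, value 22
- #3: weight 8, value 21
- #2: weight 9, value 8
Best: $22.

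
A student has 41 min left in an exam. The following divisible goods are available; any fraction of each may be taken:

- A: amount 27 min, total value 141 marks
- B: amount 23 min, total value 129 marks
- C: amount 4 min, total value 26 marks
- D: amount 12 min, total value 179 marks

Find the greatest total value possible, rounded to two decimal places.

344.44

Take in order of value per unit:
- D (179/12 per unit): all 12 → value 179, running total 179.00
- C (26/4 per unit): all 4 → value 26, running total 205.00
- B (129/23 per unit): all 23 → value 129, running total 334.00
- A (141/27 per unit): 2 of 27 → value 2×141/27 = 10.4444, running total 344.44
Total 344.44.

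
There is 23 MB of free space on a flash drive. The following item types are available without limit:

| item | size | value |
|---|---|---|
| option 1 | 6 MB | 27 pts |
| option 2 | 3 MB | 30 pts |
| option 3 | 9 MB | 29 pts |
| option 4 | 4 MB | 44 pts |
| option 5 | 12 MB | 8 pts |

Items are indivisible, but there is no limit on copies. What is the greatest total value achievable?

250 pts

Best value-per-unit is option 4 at 44/4; filling with it alone gives 5×44 = 220.
Optimal mix: 1×option 2 + 5×option 4 → size 23, value 250.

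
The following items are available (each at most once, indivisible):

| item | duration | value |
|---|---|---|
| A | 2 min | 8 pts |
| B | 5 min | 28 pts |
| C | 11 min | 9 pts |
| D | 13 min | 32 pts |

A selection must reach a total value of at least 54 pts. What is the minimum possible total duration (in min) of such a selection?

Subsets with value ≥ 54, sorted by total duration:
- B+D: duration 18, value 60
- A+B+D: duration 20, value 68
- B+C+D: duration 29, value 69
- A+B+C+D: duration 31, value 77
Minimum duration: 18 min.

18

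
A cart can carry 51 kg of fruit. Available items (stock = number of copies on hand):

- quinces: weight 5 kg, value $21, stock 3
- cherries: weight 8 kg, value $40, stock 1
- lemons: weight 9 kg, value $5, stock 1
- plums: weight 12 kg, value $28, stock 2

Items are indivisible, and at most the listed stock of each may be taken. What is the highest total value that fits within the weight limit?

$159

Top feasible selections:
- 3×quinces + 1×cherries + 2×plums: weight 47, value 159
- 2×quinces + 1×cherries + 1×lemons + 2×plums: weight 51, value 143
- 2×quinces + 1×cherries + 2×plums: weight 42, value 138
Best: $159.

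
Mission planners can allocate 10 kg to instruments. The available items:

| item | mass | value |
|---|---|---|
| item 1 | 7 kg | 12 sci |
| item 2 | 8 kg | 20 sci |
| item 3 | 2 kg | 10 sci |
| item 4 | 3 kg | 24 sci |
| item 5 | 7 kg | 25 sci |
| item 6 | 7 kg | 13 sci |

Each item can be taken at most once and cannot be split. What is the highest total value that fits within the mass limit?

Check high-value combinations within 10 kg:
- item 4+item 5: mass 3+7=10, value 24+25=49
- item 4+item 6: mass 3+7=10, value 24+13=37
- item 1+item 4: mass 7+3=10, value 12+24=36
Best: 49 sci.

49 sci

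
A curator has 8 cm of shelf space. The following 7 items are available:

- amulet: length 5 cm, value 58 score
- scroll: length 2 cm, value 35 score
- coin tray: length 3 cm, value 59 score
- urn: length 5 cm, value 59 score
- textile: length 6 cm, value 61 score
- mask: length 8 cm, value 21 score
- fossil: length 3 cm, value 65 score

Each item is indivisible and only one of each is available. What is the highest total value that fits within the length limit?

Check high-value combinations within 8 cm:
- scroll+coin tray+fossil: length 2+3+3=8, value 35+59+65=159
- coin tray+fossil: length 3+3=6, value 59+65=124
- urn+fossil: length 5+3=8, value 59+65=124
- amulet+fossil: length 5+3=8, value 58+65=123
- coin tray+urn: length 3+5=8, value 59+59=118
Best: 159 score.

159 score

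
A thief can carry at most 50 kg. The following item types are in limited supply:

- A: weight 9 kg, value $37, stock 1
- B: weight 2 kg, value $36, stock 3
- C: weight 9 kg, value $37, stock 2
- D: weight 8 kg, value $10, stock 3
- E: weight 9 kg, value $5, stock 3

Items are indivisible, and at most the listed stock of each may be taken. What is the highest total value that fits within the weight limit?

Best selections within weight 50 and stock limits:
- 1×A + 3×B + 2×C + 2×D: weight 49, value 239
- 1×A + 3×B + 2×C + 1×D + 1×E: weight 50, value 234
Best: $239.

$239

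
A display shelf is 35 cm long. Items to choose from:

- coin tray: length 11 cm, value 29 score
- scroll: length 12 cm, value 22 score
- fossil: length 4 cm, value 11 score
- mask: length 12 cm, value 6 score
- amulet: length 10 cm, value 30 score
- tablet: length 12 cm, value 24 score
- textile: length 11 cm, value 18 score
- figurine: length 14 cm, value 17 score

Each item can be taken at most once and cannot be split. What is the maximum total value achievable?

83 score

Check high-value combinations within 35 cm:
- coin tray+amulet+tablet: length 11+10+12=33, value 29+30+24=83
- coin tray+scroll+amulet: length 11+12+10=33, value 29+22+30=81
- coin tray+amulet+textile: length 11+10+11=32, value 29+30+18=77
Best: 83 score.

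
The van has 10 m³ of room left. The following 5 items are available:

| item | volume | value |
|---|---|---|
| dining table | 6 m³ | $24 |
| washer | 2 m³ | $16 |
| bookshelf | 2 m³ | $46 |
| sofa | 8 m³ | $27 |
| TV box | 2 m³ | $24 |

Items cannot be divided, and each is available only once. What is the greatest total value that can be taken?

Check high-value combinations within 10 m³:
- dining table+bookshelf+TV box: volume 6+2+2=10, value 24+46+24=94
- washer+bookshelf+TV box: volume 2+2+2=6, value 16+46+24=86
- dining table+washer+bookshelf: volume 6+2+2=10, value 24+16+46=86
- bookshelf+sofa: volume 2+8=10, value 46+27=73
Best: $94.

$94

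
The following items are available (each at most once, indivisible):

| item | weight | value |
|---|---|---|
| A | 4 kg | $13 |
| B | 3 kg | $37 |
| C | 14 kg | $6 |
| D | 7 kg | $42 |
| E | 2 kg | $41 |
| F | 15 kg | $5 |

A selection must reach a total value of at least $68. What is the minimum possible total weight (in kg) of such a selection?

5

Subsets with value ≥ 68, sorted by total weight:
- B+E: weight 5, value 78
- A+B+E: weight 9, value 91
- D+E: weight 9, value 83
- B+D: weight 10, value 79
Minimum weight: 5 kg.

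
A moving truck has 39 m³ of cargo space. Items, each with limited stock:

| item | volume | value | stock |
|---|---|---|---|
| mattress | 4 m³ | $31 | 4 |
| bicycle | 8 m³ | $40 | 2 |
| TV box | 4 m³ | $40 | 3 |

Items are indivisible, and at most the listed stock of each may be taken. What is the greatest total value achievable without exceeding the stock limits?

Best selections within volume 39 and stock limits:
- 4×mattress + 1×bicycle + 3×TV box: volume 36, value 284
- 2×mattress + 2×bicycle + 3×TV box: volume 36, value 262
Best: $284.

$284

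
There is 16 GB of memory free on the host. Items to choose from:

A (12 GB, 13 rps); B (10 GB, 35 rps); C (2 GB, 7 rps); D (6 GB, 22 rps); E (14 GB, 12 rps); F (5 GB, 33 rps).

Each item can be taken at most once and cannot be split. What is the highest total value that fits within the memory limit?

68 rps

Check high-value combinations within 16 GB:
- B+F: memory 10+5=15, value 35+33=68
- C+D+F: memory 2+6+5=13, value 7+22+33=62
- B+D: memory 10+6=16, value 35+22=57
Best: 68 rps.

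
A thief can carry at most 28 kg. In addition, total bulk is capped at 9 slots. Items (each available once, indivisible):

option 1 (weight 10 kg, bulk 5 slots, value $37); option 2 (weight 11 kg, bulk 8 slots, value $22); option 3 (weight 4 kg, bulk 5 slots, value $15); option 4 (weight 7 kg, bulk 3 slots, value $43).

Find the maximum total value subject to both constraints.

Feasible sets respecting both limits:
- option 1+option 4: weight 17, bulk 8, value 80
- option 3+option 4: weight 11, bulk 8, value 58
- option 4: weight 7, bulk 3, value 43
- option 1: weight 10, bulk 5, value 37
Best: $80.

$80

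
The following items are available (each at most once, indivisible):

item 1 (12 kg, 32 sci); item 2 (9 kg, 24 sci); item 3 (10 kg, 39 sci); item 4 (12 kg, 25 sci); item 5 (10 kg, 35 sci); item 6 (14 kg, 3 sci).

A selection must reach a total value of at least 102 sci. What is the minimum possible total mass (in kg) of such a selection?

32

Subsets with value ≥ 102, sorted by total mass:
- item 1+item 3+item 5: mass 32, value 106
- item 1+item 2+item 3+item 5: mass 41, value 130
- item 2+item 3+item 4+item 5: mass 41, value 123
Minimum mass: 32 kg.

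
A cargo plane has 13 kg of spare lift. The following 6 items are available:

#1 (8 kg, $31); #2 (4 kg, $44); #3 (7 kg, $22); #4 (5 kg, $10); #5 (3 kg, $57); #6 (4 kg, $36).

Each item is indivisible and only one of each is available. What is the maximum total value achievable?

Check high-value combinations within 13 kg:
- #2+#5+#6: weight 4+3+4=11, value 44+57+36=137
- #2+#4+#5: weight 4+5+3=12, value 44+10+57=111
- #4+#5+#6: weight 5+3+4=12, value 10+57+36=103
- #2+#5: weight 4+3=7, value 44+57=101
Best: $137.

$137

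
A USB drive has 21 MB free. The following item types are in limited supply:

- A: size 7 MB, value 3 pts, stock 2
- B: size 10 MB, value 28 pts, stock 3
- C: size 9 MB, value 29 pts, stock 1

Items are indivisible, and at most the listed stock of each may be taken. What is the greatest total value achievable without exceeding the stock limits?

Top feasible selections:
- 1×B + 1×C: size 19, value 57
- 2×B: size 20, value 56
- 1×A + 1×C: size 16, value 32
- 1×A + 1×B: size 17, value 31
Best: 57 pts.

57 pts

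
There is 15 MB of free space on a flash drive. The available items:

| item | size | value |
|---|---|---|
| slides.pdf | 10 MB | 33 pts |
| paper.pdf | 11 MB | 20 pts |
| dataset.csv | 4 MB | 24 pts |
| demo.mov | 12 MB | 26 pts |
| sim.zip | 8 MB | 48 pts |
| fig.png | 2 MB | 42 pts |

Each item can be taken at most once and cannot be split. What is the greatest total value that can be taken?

Check high-value combinations within 15 MB:
- dataset.csv+sim.zip+fig.png: size 4+8+2=14, value 24+48+42=114
- sim.zip+fig.png: size 8+2=10, value 48+42=90
- slides.pdf+fig.png: size 10+2=12, value 33+42=75
Best: 114 pts.

114 pts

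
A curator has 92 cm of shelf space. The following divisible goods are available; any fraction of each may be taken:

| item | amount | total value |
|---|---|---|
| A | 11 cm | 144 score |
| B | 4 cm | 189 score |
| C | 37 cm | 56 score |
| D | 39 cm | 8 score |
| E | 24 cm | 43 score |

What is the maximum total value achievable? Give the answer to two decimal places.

Take in order of value per unit:
- B (189/4 per unit): all 4 → value 189, running total 189.00
- A (144/11 per unit): all 11 → value 144, running total 333.00
- E (43/24 per unit): all 24 → value 43, running total 376.00
- C (56/37 per unit): all 37 → value 56, running total 432.00
- D (8/39 per unit): 16 of 39 → value 16×8/39 = 3.2821, running total 435.28
Total 435.28.

435.28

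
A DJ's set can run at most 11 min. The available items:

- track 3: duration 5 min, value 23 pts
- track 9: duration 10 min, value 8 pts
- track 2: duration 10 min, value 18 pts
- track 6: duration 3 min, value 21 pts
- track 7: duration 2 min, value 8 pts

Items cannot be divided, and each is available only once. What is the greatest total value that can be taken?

Check high-value combinations within 11 min:
- track 3+track 6+track 7: duration 5+3+2=10, value 23+21+8=52
- track 3+track 6: duration 5+3=8, value 23+21=44
- track 3+track 7: duration 5+2=7, value 23+8=31
- track 6+track 7: duration 3+2=5, value 21+8=29
Best: 52 pts.

52 pts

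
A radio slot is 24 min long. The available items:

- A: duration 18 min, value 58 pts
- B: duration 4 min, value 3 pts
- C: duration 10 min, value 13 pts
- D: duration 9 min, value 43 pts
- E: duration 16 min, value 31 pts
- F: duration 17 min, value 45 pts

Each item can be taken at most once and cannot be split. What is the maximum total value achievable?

61 pts

Check high-value combinations within 24 min:
- A+B: duration 18+4=22, value 58+3=61
- B+C+D: duration 4+10+9=23, value 3+13+43=59
- A: duration 18, value 58
- C+D: duration 10+9=19, value 13+43=56
- B+F: duration 4+17=21, value 3+45=48
Best: 61 pts.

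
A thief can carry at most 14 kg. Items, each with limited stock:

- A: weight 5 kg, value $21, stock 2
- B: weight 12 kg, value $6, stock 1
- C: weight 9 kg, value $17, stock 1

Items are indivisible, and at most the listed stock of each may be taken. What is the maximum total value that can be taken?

$42

Top feasible selections:
- 2×A: weight 10, value 42
- 1×A + 1×C: weight 14, value 38
- 1×A: weight 5, value 21
- 1×C: weight 9, value 17
Best: $42.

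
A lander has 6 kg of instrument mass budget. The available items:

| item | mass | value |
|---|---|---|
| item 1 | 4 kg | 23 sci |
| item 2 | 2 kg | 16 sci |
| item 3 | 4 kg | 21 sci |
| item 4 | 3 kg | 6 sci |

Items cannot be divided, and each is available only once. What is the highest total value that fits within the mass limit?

This is a 0/1 knapsack; check combinations near the capacity.
- item 1+item 2: mass 4+2=6, value 23+16=39
- item 2+item 3: mass 2+4=6, value 16+21=37
- item 1: mass 4, value 23
Best: 39 sci.

39 sci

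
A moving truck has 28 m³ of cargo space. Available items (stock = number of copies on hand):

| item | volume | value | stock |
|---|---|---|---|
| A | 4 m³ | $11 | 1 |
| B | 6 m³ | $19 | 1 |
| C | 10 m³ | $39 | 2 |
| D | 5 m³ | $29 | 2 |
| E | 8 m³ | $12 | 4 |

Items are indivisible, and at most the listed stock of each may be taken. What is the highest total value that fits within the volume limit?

Top feasible selections:
- 1×B + 1×C + 2×D: volume 26, value 116
- 1×C + 2×D + 1×E: volume 28, value 109
- 1×A + 1×C + 2×D: volume 24, value 108
Best: $116.

$116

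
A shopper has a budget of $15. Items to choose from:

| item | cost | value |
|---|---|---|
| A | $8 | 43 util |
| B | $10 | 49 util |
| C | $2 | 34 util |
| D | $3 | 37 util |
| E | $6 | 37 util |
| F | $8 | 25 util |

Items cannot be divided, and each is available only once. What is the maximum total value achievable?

120 util

This is a 0/1 knapsack; check combinations near the capacity.
- B+C+D: cost 10+2+3=15, value 49+34+37=120
- A+C+D: cost 8+2+3=13, value 43+34+37=114
- C+D+E: cost 2+3+6=11, value 34+37+37=108
- C+D+F: cost 2+3+8=13, value 34+37+25=96
Best: 120 util.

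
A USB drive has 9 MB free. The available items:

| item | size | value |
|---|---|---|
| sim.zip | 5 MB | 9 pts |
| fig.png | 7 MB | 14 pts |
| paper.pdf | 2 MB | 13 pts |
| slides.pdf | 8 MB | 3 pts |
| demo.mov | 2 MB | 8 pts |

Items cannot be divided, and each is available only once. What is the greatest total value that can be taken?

30 pts

Check high-value combinations within 9 MB:
- sim.zip+paper.pdf+demo.mov: size 5+2+2=9, value 9+13+8=30
- fig.png+paper.pdf: size 7+2=9, value 14+13=27
- sim.zip+paper.pdf: size 5+2=7, value 9+13=22
Best: 30 pts.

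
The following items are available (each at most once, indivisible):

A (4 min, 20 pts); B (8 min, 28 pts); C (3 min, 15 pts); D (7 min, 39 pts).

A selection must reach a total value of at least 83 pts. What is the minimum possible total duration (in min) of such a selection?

19

Subsets with value ≥ 83, sorted by total duration:
- A+B+D: duration 19, value 87
- A+B+C+D: duration 22, value 102
Minimum duration: 19 min.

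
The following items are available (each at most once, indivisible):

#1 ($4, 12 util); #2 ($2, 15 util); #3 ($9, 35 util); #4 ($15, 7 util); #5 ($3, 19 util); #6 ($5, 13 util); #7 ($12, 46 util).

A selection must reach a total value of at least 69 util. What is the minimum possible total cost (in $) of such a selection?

Subsets with value ≥ 69, sorted by total cost:
- #2+#3+#5: cost 14, value 69
- #2+#5+#7: cost 17, value 80
- #1+#2+#3+#5: cost 18, value 81
- #1+#2+#7: cost 18, value 73
Minimum cost: 14 $.

14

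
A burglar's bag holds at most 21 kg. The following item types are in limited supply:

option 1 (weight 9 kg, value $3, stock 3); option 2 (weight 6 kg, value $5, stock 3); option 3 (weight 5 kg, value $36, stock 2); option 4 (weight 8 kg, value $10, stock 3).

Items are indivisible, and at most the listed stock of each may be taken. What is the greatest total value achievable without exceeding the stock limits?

$82

Top feasible selections:
- 2×option 3 + 1×option 4: weight 18, value 82
- 1×option 2 + 2×option 3: weight 16, value 77
- 1×option 1 + 2×option 3: weight 19, value 75
- 2×option 3: weight 10, value 72
Best: $82.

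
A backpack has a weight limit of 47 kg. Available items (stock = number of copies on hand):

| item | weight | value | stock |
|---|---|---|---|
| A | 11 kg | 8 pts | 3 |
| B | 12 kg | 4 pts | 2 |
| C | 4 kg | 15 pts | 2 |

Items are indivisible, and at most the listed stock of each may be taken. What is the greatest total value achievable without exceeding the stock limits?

54 pts

Best selections within weight 47 and stock limits:
- 3×A + 2×C: weight 41, value 54
- 2×A + 1×B + 2×C: weight 42, value 50
Best: 54 pts.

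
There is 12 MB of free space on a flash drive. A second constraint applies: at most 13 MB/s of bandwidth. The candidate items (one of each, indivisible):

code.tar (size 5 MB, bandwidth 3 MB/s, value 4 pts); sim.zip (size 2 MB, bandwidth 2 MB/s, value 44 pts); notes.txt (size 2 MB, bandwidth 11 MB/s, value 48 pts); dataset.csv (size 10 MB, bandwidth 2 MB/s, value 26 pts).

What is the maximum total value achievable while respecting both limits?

92 pts

Feasible sets respecting both limits:
- sim.zip+notes.txt: size 4, bandwidth 13, value 92
- notes.txt+dataset.csv: size 12, bandwidth 13, value 74
- sim.zip+dataset.csv: size 12, bandwidth 4, value 70
Best: 92 pts.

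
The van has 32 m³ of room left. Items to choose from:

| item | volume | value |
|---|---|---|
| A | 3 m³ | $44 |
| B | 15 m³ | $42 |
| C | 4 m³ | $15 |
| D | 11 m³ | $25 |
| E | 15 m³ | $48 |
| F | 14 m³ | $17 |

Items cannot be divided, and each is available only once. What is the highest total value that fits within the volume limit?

Check high-value combinations within 32 m³:
- A+D+E: volume 3+11+15=29, value 44+25+48=117
- A+B+D: volume 3+15+11=29, value 44+42+25=111
- A+E+F: volume 3+15+14=32, value 44+48+17=109
- A+C+E: volume 3+4+15=22, value 44+15+48=107
Best: $117.

$117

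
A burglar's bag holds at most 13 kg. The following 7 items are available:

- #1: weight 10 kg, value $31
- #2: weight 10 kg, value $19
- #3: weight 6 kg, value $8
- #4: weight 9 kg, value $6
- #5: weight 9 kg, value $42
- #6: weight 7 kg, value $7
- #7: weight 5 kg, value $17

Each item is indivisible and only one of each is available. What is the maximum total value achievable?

Check high-value combinations within 13 kg:
- #5: weight 9, value 42
- #1: weight 10, value 31
- #3+#7: weight 6+5=11, value 8+17=25
- #6+#7: weight 7+5=12, value 7+17=24
Best: $42.

$42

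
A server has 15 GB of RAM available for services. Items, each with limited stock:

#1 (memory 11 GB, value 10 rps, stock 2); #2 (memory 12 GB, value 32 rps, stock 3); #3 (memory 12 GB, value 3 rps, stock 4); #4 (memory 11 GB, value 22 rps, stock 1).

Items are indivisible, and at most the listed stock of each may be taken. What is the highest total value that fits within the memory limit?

Top feasible selections:
- 1×#2: memory 12, value 32
- 1×#4: memory 11, value 22
- 1×#1: memory 11, value 10
Best: 32 rps.

32 rps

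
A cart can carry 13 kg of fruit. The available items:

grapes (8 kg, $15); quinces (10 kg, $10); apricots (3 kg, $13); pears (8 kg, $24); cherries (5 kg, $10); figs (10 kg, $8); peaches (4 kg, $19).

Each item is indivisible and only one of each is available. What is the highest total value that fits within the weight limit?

$43

This is a 0/1 knapsack; check combinations near the capacity.
- pears+peaches: weight 8+4=12, value 24+19=43
- apricots+cherries+peaches: weight 3+5+4=12, value 13+10+19=42
- apricots+pears: weight 3+8=11, value 13+24=37
- grapes+peaches: weight 8+4=12, value 15+19=34
Best: $43.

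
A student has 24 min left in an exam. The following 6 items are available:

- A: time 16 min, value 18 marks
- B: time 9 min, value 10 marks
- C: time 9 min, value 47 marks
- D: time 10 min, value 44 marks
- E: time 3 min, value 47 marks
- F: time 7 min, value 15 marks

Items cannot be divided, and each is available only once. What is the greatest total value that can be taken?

Check high-value combinations within 24 min:
- C+D+E: time 9+10+3=22, value 47+44+47=138
- C+E+F: time 9+3+7=19, value 47+47+15=109
- D+E+F: time 10+3+7=20, value 44+47+15=106
- B+C+E: time 9+9+3=21, value 10+47+47=104
Best: 138 marks.

138 marks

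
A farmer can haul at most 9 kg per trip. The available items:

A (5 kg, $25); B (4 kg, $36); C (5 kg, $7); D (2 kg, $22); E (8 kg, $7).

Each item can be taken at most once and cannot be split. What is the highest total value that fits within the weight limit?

Check high-value combinations within 9 kg:
- A+B: weight 5+4=9, value 25+36=61
- B+D: weight 4+2=6, value 36+22=58
- A+D: weight 5+2=7, value 25+22=47
- B+C: weight 4+5=9, value 36+7=43
- B: weight 4, value 36
Best: $61.

$61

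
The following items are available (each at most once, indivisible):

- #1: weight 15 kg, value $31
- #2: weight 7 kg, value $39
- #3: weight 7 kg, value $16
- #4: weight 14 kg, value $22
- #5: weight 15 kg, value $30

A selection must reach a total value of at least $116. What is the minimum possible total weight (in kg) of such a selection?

Subsets with value ≥ 116, sorted by total weight:
- #1+#2+#3+#5: weight 44, value 116
- #1+#2+#4+#5: weight 51, value 122
- #1+#2+#3+#4+#5: weight 58, value 138
Minimum weight: 44 kg.

44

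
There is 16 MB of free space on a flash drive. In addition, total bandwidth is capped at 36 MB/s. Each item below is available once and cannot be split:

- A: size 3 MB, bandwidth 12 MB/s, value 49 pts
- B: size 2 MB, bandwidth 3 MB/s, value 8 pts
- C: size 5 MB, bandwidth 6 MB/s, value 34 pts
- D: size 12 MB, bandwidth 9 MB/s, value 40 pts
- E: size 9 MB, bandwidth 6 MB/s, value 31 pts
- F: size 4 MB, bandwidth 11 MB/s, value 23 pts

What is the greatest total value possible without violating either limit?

Feasible sets respecting both limits:
- A+B+C+F: size 14, bandwidth 32, value 114
- A+C+F: size 12, bandwidth 29, value 106
- A+E+F: size 16, bandwidth 29, value 103
- A+B+C: size 10, bandwidth 21, value 91
Best: 114 pts.

114 pts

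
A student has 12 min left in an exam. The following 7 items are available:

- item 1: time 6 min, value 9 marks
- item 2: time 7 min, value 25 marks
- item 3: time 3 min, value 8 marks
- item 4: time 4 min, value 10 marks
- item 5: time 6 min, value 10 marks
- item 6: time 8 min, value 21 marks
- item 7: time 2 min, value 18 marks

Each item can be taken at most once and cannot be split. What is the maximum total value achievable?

Check high-value combinations within 12 min:
- item 2+item 3+item 7: time 7+3+2=12, value 25+8+18=51
- item 2+item 7: time 7+2=9, value 25+18=43
- item 6+item 7: time 8+2=10, value 21+18=39
- item 4+item 5+item 7: time 4+6+2=12, value 10+10+18=38
Best: 51 marks.

51 marks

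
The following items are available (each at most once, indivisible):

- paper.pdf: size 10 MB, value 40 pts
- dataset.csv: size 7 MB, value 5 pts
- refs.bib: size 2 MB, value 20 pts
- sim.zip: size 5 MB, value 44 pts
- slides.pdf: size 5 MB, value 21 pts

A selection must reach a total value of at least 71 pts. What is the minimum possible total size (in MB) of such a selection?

Subsets with value ≥ 71, sorted by total size:
- refs.bib+sim.zip+slides.pdf: size 12, value 85
- paper.pdf+sim.zip: size 15, value 84
- paper.pdf+refs.bib+sim.zip: size 17, value 104
Minimum size: 12 MB.

12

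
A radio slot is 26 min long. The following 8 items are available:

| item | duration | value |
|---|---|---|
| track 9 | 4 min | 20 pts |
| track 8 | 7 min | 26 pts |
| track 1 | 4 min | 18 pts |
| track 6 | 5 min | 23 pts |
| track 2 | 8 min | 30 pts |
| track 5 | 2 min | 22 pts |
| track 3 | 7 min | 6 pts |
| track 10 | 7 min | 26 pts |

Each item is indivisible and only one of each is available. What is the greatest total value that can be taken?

This is a 0/1 knapsack; check combinations near the capacity.
- track 9+track 8+track 6+track 2+track 5: duration 4+7+5+8+2=26, value 20+26+23+30+22=121
- track 9+track 6+track 2+track 5+track 10: duration 4+5+8+2+7=26, value 20+23+30+22+26=121
- track 8+track 1+track 6+track 2+track 5: duration 7+4+5+8+2=26, value 26+18+23+30+22=119
- track 1+track 6+track 2+track 5+track 10: duration 4+5+8+2+7=26, value 18+23+30+22+26=119
Best: 121 pts.

121 pts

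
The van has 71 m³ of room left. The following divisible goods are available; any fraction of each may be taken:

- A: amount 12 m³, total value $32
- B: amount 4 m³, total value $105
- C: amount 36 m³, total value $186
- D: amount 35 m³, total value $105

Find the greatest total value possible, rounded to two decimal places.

384.00

Take in order of value per unit:
- B (105/4 per unit): all 4 → value 105, running total 105.00
- C (186/36 per unit): all 36 → value 186, running total 291.00
- D (105/35 per unit): 31 of 35 → value 31×105/35 = 93.0000, running total 384.00
Total 384.00.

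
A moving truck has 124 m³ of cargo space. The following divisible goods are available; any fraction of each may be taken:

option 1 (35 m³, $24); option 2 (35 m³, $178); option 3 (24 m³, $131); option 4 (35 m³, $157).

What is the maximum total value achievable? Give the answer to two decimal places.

Take in order of value per unit:
- option 3 (131/24 per unit): all 24 → value 131, running total 131.00
- option 2 (178/35 per unit): all 35 → value 178, running total 309.00
- option 4 (157/35 per unit): all 35 → value 157, running total 466.00
- option 1 (24/35 per unit): 30 of 35 → value 30×24/35 = 20.5714, running total 486.57
Total 486.57.

486.57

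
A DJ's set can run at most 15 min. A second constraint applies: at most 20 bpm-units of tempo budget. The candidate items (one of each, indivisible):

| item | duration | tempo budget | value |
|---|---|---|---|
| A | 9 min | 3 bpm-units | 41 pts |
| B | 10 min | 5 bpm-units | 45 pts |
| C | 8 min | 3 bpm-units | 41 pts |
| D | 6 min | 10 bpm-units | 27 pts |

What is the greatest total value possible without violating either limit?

Feasible sets respecting both limits:
- A+D: duration 15, tempo budget 13, value 68
- C+D: duration 14, tempo budget 13, value 68
- B: duration 10, tempo budget 5, value 45
- A: duration 9, tempo budget 3, value 41
Best: 68 pts.

68 pts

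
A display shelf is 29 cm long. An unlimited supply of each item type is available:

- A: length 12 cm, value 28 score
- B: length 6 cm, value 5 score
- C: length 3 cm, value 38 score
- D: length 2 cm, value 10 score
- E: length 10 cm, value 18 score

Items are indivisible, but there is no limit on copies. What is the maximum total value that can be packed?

352 score

Best value-per-unit is C at 38/3; filling with it alone gives 9×38 = 342.
Optimal mix: 9×C + 1×D → length 29, value 352.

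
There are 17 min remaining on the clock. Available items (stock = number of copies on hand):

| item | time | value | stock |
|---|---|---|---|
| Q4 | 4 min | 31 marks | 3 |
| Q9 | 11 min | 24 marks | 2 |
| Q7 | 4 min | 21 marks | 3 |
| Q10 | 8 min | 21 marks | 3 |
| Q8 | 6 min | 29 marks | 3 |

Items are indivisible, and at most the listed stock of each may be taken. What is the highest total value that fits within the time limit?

114 marks

Best selections within time 17 and stock limits:
- 3×Q4 + 1×Q7: time 16, value 114
- 2×Q4 + 2×Q7: time 16, value 104
- 1×Q4 + 3×Q7: time 16, value 94
Best: 114 marks.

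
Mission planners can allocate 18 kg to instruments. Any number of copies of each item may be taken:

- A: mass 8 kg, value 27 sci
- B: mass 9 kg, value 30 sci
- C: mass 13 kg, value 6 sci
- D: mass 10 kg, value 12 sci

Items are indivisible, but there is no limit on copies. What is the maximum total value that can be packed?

60 sci

Best value-per-unit is A at 27/8; filling with it alone gives 2×27 = 54.
Optimal mix: 2×B → mass 18, value 60.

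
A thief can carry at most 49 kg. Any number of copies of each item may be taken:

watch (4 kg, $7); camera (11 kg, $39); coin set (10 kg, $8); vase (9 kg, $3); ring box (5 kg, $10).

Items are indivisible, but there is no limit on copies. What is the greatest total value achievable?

$166

Best value-per-unit is camera at 39/11; filling with it alone gives 4×39 = 156.
Optimal mix: 4×camera + 1×ring box → weight 49, value 166.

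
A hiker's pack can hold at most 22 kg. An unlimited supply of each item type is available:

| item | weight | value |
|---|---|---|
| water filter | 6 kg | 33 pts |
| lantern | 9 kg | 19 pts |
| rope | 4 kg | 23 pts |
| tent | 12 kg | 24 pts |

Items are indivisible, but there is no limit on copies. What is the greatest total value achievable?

125 pts

Best value-per-unit is rope at 23/4; filling with it alone gives 5×23 = 115.
Optimal mix: 1×water filter + 4×rope → weight 22, value 125.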